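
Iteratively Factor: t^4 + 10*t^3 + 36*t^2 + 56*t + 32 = (t + 2)*(t^3 + 8*t^2 + 20*t + 16) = (t + 2)^2*(t^2 + 6*t + 8) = (t + 2)^3*(t + 4)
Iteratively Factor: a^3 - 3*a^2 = (a)*(a^2 - 3*a) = a^2*(a - 3)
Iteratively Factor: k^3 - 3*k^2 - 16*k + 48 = (k - 4)*(k^2 + k - 12) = (k - 4)*(k - 3)*(k + 4)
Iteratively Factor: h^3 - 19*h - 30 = (h + 2)*(h^2 - 2*h - 15) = (h + 2)*(h + 3)*(h - 5)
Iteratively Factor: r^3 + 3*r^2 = (r)*(r^2 + 3*r) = r^2*(r + 3)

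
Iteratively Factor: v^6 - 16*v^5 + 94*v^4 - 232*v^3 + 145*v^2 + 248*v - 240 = (v + 1)*(v^5 - 17*v^4 + 111*v^3 - 343*v^2 + 488*v - 240) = (v - 4)*(v + 1)*(v^4 - 13*v^3 + 59*v^2 - 107*v + 60) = (v - 4)*(v - 3)*(v + 1)*(v^3 - 10*v^2 + 29*v - 20) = (v - 5)*(v - 4)*(v - 3)*(v + 1)*(v^2 - 5*v + 4) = (v - 5)*(v - 4)^2*(v - 3)*(v + 1)*(v - 1)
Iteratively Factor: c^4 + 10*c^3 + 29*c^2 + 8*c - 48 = (c + 4)*(c^3 + 6*c^2 + 5*c - 12) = (c - 1)*(c + 4)*(c^2 + 7*c + 12) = (c - 1)*(c + 3)*(c + 4)*(c + 4)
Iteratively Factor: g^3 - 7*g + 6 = (g - 1)*(g^2 + g - 6) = (g - 2)*(g - 1)*(g + 3)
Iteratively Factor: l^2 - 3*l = (l - 3)*(l)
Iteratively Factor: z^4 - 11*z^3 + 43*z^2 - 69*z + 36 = (z - 3)*(z^3 - 8*z^2 + 19*z - 12) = (z - 3)^2*(z^2 - 5*z + 4) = (z - 4)*(z - 3)^2*(z - 1)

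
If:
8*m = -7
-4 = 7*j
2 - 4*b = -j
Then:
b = 5/14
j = -4/7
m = -7/8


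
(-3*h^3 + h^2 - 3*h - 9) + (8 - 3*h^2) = -3*h^3 - 2*h^2 - 3*h - 1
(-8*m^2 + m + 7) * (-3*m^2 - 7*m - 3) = 24*m^4 + 53*m^3 - 4*m^2 - 52*m - 21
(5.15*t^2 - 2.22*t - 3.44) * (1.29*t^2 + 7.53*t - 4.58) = 6.6435*t^4 + 35.9157*t^3 - 44.7412*t^2 - 15.7356*t + 15.7552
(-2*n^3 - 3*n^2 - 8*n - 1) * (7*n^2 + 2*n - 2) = -14*n^5 - 25*n^4 - 58*n^3 - 17*n^2 + 14*n + 2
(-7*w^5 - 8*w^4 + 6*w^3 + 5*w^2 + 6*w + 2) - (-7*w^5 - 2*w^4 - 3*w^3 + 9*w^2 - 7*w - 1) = -6*w^4 + 9*w^3 - 4*w^2 + 13*w + 3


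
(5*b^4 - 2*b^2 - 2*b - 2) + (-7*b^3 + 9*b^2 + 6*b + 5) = 5*b^4 - 7*b^3 + 7*b^2 + 4*b + 3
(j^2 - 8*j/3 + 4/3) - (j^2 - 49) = 151/3 - 8*j/3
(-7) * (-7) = 49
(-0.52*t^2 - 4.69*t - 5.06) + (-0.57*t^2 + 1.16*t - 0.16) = -1.09*t^2 - 3.53*t - 5.22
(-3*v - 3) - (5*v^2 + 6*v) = -5*v^2 - 9*v - 3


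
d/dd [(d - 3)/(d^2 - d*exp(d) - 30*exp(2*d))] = (d^2 - d*exp(d) + (d - 3)*(d*exp(d) - 2*d + 60*exp(2*d) + exp(d)) - 30*exp(2*d))/(-d^2 + d*exp(d) + 30*exp(2*d))^2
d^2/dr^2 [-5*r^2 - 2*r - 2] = -10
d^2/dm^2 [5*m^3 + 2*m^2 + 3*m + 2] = 30*m + 4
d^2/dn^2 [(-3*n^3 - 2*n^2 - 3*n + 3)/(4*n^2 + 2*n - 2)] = (-17*n^3 + 33*n^2 - 9*n + 4)/(8*n^6 + 12*n^5 - 6*n^4 - 11*n^3 + 3*n^2 + 3*n - 1)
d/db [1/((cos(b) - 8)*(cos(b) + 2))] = 2*(cos(b) - 3)*sin(b)/((cos(b) - 8)^2*(cos(b) + 2)^2)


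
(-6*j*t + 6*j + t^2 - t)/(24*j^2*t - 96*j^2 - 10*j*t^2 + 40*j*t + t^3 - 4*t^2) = (t - 1)/(-4*j*t + 16*j + t^2 - 4*t)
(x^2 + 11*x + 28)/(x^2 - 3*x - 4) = (x^2 + 11*x + 28)/(x^2 - 3*x - 4)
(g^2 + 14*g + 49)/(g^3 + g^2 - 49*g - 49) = (g + 7)/(g^2 - 6*g - 7)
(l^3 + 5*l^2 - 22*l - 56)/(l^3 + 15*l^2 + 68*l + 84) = (l - 4)/(l + 6)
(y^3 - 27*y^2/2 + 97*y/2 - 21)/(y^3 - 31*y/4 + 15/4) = 2*(y^2 - 13*y + 42)/(2*y^2 + y - 15)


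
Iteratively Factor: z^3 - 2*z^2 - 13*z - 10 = (z + 2)*(z^2 - 4*z - 5) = (z + 1)*(z + 2)*(z - 5)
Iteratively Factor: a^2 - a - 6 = (a + 2)*(a - 3)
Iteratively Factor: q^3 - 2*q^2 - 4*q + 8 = (q + 2)*(q^2 - 4*q + 4) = (q - 2)*(q + 2)*(q - 2)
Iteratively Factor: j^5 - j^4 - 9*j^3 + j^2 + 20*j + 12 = (j - 3)*(j^4 + 2*j^3 - 3*j^2 - 8*j - 4) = (j - 3)*(j - 2)*(j^3 + 4*j^2 + 5*j + 2) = (j - 3)*(j - 2)*(j + 2)*(j^2 + 2*j + 1) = (j - 3)*(j - 2)*(j + 1)*(j + 2)*(j + 1)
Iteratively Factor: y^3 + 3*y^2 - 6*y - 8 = (y + 4)*(y^2 - y - 2) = (y + 1)*(y + 4)*(y - 2)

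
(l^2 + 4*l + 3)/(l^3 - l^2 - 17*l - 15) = 1/(l - 5)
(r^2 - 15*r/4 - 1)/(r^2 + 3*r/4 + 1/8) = 2*(r - 4)/(2*r + 1)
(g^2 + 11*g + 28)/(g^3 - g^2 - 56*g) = (g + 4)/(g*(g - 8))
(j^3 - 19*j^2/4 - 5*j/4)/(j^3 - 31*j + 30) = j*(4*j + 1)/(4*(j^2 + 5*j - 6))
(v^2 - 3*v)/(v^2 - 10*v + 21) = v/(v - 7)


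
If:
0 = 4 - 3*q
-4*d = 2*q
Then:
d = -2/3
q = 4/3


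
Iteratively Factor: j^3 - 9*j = (j)*(j^2 - 9) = j*(j + 3)*(j - 3)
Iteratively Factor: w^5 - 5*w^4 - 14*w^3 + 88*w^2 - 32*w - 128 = (w - 4)*(w^4 - w^3 - 18*w^2 + 16*w + 32) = (w - 4)^2*(w^3 + 3*w^2 - 6*w - 8) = (w - 4)^2*(w + 1)*(w^2 + 2*w - 8) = (w - 4)^2*(w - 2)*(w + 1)*(w + 4)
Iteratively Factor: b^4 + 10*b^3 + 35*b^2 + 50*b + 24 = (b + 3)*(b^3 + 7*b^2 + 14*b + 8) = (b + 1)*(b + 3)*(b^2 + 6*b + 8) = (b + 1)*(b + 3)*(b + 4)*(b + 2)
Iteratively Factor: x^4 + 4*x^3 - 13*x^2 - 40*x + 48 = (x + 4)*(x^3 - 13*x + 12) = (x - 3)*(x + 4)*(x^2 + 3*x - 4) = (x - 3)*(x + 4)^2*(x - 1)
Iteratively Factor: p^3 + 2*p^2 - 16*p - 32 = (p + 4)*(p^2 - 2*p - 8) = (p + 2)*(p + 4)*(p - 4)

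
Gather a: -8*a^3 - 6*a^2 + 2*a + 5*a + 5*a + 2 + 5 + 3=-8*a^3 - 6*a^2 + 12*a + 10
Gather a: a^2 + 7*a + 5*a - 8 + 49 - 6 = a^2 + 12*a + 35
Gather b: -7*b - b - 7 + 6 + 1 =-8*b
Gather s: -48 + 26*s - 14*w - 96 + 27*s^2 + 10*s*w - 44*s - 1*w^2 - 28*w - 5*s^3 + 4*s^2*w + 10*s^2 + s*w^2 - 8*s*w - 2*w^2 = -5*s^3 + s^2*(4*w + 37) + s*(w^2 + 2*w - 18) - 3*w^2 - 42*w - 144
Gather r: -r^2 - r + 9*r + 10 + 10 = -r^2 + 8*r + 20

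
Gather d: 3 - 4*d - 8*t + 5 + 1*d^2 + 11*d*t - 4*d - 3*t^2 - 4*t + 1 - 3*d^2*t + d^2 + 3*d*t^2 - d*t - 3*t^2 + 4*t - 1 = d^2*(2 - 3*t) + d*(3*t^2 + 10*t - 8) - 6*t^2 - 8*t + 8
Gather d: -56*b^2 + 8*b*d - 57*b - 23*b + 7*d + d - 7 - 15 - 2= -56*b^2 - 80*b + d*(8*b + 8) - 24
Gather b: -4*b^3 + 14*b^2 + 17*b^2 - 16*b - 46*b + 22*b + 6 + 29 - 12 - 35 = -4*b^3 + 31*b^2 - 40*b - 12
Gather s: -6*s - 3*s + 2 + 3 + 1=6 - 9*s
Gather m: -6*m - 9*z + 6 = -6*m - 9*z + 6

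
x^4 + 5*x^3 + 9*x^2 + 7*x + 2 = (x + 1)^3*(x + 2)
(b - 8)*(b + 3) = b^2 - 5*b - 24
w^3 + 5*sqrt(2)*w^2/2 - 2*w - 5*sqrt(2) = (w - sqrt(2))*(w + sqrt(2))*(w + 5*sqrt(2)/2)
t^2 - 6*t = t*(t - 6)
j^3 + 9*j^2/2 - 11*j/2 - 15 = (j - 2)*(j + 3/2)*(j + 5)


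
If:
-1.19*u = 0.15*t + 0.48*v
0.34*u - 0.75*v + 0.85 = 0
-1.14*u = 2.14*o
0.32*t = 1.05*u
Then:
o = 0.15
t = -0.94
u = -0.29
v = 1.00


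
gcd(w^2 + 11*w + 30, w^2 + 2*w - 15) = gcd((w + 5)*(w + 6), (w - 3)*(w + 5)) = w + 5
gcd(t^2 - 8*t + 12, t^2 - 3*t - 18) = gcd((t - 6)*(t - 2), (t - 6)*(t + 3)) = t - 6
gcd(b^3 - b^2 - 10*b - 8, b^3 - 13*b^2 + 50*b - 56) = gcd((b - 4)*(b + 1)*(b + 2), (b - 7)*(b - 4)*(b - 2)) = b - 4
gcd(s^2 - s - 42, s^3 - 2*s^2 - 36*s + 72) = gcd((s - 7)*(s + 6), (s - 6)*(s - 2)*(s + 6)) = s + 6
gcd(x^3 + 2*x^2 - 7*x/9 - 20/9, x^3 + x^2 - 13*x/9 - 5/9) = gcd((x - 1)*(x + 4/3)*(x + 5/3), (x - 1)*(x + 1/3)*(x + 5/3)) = x^2 + 2*x/3 - 5/3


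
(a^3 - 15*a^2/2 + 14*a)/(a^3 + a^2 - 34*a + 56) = a*(2*a - 7)/(2*(a^2 + 5*a - 14))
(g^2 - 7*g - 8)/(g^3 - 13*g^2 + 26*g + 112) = (g + 1)/(g^2 - 5*g - 14)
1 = 1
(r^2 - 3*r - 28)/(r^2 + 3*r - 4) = (r - 7)/(r - 1)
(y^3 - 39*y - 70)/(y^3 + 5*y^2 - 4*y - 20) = (y - 7)/(y - 2)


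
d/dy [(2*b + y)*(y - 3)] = 2*b + 2*y - 3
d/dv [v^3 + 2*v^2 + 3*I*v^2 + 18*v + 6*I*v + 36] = 3*v^2 + v*(4 + 6*I) + 18 + 6*I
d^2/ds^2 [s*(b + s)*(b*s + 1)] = 2*b^2 + 6*b*s + 2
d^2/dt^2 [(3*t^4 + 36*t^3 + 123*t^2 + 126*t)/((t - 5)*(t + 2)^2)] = 60*(7*t^3 + 39*t^2 + 93*t + 37)/(t^6 - 9*t^5 - 3*t^4 + 153*t^3 + 30*t^2 - 900*t - 1000)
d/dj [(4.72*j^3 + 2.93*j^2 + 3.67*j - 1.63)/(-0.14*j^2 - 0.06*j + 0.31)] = (-0.6608*j^4 - 0.5664*j^3 + 4.7276*j^2 + 1.3602*j + 1.0399)/(0.0196*j^4 + 0.0168*j^3 - 0.0832*j^2 - 0.0372*j + 0.0961)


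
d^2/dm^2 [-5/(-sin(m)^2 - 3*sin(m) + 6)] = 5*(-4*sin(m)^4 - 9*sin(m)^3 - 27*sin(m)^2 + 30)/(sin(m)^2 + 3*sin(m) - 6)^3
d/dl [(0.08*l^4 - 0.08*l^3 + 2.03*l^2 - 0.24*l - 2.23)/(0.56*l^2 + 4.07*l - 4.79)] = (0.0896*l^5 + 0.932*l^4 - 2.184*l^3 + 9.5461*l^2 - 16.9498*l + 10.2257)/(0.3136*l^4 + 4.5584*l^3 + 11.2001*l^2 - 38.9906*l + 22.9441)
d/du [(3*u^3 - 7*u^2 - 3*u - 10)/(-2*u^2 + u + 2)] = (-6*u^4 + 6*u^3 + 5*u^2 - 68*u + 4)/(4*u^4 - 4*u^3 - 7*u^2 + 4*u + 4)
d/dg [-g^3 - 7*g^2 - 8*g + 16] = -3*g^2 - 14*g - 8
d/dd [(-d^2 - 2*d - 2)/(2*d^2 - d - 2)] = (5*d^2 + 12*d + 2)/(4*d^4 - 4*d^3 - 7*d^2 + 4*d + 4)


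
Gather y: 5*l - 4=5*l - 4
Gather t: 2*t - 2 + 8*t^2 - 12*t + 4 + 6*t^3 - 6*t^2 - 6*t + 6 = 6*t^3 + 2*t^2 - 16*t + 8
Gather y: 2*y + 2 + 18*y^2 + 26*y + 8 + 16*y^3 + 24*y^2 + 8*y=16*y^3 + 42*y^2 + 36*y + 10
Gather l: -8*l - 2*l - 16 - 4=-10*l - 20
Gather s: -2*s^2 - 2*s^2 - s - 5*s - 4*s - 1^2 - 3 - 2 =-4*s^2 - 10*s - 6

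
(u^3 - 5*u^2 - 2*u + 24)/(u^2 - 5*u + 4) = (u^2 - u - 6)/(u - 1)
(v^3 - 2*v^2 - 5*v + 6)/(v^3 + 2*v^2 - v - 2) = (v - 3)/(v + 1)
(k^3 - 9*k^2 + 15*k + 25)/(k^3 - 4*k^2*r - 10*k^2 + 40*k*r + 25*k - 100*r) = (-k - 1)/(-k + 4*r)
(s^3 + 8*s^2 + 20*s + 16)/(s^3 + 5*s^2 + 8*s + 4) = (s + 4)/(s + 1)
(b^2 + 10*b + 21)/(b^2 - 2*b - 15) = (b + 7)/(b - 5)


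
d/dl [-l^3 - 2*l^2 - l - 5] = -3*l^2 - 4*l - 1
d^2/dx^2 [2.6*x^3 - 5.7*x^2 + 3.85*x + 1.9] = 15.6*x - 11.4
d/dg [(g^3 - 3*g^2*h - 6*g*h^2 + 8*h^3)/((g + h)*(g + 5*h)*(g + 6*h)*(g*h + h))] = (3*(g + 1)*(g + h)*(g + 5*h)*(g + 6*h)*(g^2 - 2*g*h - 2*h^2) + (g + 1)*(g + h)*(g + 5*h)*(-g^3 + 3*g^2*h + 6*g*h^2 - 8*h^3) + (g + 1)*(g + h)*(g + 6*h)*(-g^3 + 3*g^2*h + 6*g*h^2 - 8*h^3) + (g + 1)*(g + 5*h)*(g + 6*h)*(-g^3 + 3*g^2*h + 6*g*h^2 - 8*h^3) - (g + h)*(g + 5*h)*(g + 6*h)*(g^3 - 3*g^2*h - 6*g*h^2 + 8*h^3))/(h*(g + 1)^2*(g + h)^2*(g + 5*h)^2*(g + 6*h)^2)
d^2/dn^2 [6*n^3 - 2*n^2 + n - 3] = 36*n - 4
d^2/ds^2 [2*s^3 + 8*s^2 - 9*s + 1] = 12*s + 16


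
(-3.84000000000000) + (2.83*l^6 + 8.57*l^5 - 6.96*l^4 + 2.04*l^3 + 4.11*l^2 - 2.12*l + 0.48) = 2.83*l^6 + 8.57*l^5 - 6.96*l^4 + 2.04*l^3 + 4.11*l^2 - 2.12*l - 3.36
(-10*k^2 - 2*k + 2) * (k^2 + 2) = -10*k^4 - 2*k^3 - 18*k^2 - 4*k + 4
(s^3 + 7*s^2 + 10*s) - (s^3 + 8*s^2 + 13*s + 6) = -s^2 - 3*s - 6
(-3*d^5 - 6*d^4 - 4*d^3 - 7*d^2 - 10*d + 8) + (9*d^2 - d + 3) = -3*d^5 - 6*d^4 - 4*d^3 + 2*d^2 - 11*d + 11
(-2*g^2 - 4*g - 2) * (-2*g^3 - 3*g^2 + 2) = 4*g^5 + 14*g^4 + 16*g^3 + 2*g^2 - 8*g - 4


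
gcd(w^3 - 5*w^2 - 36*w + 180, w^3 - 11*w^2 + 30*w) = w^2 - 11*w + 30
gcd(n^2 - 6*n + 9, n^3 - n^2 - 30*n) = 1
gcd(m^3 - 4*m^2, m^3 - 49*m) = m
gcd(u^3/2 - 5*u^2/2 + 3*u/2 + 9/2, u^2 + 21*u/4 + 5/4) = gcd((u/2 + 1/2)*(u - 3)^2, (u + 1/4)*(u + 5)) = 1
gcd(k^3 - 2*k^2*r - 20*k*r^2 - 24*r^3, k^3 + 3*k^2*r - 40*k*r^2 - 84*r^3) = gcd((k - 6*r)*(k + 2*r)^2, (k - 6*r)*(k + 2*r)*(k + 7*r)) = -k^2 + 4*k*r + 12*r^2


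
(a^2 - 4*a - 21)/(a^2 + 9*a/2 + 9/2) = 2*(a - 7)/(2*a + 3)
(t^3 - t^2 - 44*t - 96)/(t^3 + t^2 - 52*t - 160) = (t + 3)/(t + 5)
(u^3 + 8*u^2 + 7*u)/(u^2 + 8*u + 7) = u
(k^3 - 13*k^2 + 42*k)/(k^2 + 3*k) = (k^2 - 13*k + 42)/(k + 3)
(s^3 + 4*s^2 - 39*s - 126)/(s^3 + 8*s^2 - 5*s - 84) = (s^2 - 3*s - 18)/(s^2 + s - 12)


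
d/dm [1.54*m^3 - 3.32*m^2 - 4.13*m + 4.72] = 4.62*m^2 - 6.64*m - 4.13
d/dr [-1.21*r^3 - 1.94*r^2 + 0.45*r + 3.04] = -3.63*r^2 - 3.88*r + 0.45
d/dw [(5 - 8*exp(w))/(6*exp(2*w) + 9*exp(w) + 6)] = (16*exp(2*w) - 20*exp(w) - 31)*exp(w)/(3*(4*exp(4*w) + 12*exp(3*w) + 17*exp(2*w) + 12*exp(w) + 4))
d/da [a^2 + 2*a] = 2*a + 2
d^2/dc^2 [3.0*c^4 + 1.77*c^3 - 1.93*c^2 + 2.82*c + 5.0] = 36.0*c^2 + 10.62*c - 3.86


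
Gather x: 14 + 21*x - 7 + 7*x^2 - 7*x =7*x^2 + 14*x + 7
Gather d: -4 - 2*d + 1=-2*d - 3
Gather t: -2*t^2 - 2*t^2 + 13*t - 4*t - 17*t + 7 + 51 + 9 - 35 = -4*t^2 - 8*t + 32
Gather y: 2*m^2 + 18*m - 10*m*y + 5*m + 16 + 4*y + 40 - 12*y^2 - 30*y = 2*m^2 + 23*m - 12*y^2 + y*(-10*m - 26) + 56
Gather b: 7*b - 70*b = -63*b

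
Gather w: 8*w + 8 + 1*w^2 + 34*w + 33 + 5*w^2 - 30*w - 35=6*w^2 + 12*w + 6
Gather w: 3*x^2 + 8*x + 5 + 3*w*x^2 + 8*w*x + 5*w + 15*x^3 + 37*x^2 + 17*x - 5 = w*(3*x^2 + 8*x + 5) + 15*x^3 + 40*x^2 + 25*x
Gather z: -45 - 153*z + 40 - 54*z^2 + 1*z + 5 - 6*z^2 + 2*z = -60*z^2 - 150*z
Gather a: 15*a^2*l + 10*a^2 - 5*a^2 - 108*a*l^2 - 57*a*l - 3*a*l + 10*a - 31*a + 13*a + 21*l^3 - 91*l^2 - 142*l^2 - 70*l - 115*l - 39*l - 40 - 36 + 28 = a^2*(15*l + 5) + a*(-108*l^2 - 60*l - 8) + 21*l^3 - 233*l^2 - 224*l - 48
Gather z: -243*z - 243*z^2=-243*z^2 - 243*z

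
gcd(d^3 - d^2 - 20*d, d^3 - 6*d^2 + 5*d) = d^2 - 5*d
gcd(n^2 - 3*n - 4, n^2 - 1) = n + 1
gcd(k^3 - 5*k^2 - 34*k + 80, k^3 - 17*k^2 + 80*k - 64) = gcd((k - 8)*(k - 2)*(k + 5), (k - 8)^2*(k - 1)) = k - 8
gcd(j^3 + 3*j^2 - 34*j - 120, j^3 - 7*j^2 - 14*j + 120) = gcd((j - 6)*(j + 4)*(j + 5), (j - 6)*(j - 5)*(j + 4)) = j^2 - 2*j - 24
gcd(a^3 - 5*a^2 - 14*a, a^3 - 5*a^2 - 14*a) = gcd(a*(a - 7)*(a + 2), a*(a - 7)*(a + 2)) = a^3 - 5*a^2 - 14*a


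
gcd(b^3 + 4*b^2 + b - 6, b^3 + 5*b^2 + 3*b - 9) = b^2 + 2*b - 3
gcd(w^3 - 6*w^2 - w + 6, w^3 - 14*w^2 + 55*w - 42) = w^2 - 7*w + 6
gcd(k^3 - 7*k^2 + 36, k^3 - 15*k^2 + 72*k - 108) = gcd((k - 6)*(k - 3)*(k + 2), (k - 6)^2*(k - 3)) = k^2 - 9*k + 18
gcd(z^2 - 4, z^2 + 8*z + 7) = 1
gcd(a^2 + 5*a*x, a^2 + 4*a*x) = a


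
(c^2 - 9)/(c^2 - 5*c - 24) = (c - 3)/(c - 8)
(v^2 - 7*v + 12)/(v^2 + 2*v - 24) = (v - 3)/(v + 6)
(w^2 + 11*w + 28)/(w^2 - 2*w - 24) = (w + 7)/(w - 6)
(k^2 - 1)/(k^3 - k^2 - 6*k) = (1 - k^2)/(k*(-k^2 + k + 6))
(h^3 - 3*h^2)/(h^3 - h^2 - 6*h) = h/(h + 2)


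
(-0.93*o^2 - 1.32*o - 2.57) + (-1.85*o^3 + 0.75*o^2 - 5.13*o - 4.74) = -1.85*o^3 - 0.18*o^2 - 6.45*o - 7.31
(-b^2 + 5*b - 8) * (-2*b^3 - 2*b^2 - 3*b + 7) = 2*b^5 - 8*b^4 + 9*b^3 - 6*b^2 + 59*b - 56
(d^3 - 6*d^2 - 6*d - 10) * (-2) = -2*d^3 + 12*d^2 + 12*d + 20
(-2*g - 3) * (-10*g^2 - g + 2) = 20*g^3 + 32*g^2 - g - 6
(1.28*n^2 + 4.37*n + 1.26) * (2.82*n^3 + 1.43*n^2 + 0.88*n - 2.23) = 3.6096*n^5 + 14.1538*n^4 + 10.9287*n^3 + 2.793*n^2 - 8.6363*n - 2.8098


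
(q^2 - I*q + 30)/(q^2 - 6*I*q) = (q + 5*I)/q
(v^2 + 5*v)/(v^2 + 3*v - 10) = v/(v - 2)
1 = 1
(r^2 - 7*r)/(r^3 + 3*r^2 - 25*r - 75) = r*(r - 7)/(r^3 + 3*r^2 - 25*r - 75)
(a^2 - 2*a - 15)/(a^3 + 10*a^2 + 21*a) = (a - 5)/(a*(a + 7))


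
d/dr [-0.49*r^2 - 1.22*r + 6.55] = -0.98*r - 1.22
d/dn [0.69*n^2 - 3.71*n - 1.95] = 1.38*n - 3.71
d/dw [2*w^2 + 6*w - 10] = 4*w + 6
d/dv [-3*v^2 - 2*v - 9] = -6*v - 2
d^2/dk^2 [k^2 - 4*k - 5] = 2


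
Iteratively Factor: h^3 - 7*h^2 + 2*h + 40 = (h - 4)*(h^2 - 3*h - 10) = (h - 4)*(h + 2)*(h - 5)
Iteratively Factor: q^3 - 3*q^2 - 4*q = (q)*(q^2 - 3*q - 4) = q*(q + 1)*(q - 4)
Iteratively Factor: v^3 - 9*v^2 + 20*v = (v - 5)*(v^2 - 4*v) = (v - 5)*(v - 4)*(v)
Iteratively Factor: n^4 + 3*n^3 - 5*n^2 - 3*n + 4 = (n - 1)*(n^3 + 4*n^2 - n - 4) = (n - 1)^2*(n^2 + 5*n + 4) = (n - 1)^2*(n + 4)*(n + 1)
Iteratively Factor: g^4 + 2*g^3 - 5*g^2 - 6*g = (g + 1)*(g^3 + g^2 - 6*g) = g*(g + 1)*(g^2 + g - 6) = g*(g - 2)*(g + 1)*(g + 3)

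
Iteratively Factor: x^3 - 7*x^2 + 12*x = (x - 3)*(x^2 - 4*x) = (x - 4)*(x - 3)*(x)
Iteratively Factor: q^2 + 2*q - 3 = (q + 3)*(q - 1)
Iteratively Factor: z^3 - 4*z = (z - 2)*(z^2 + 2*z) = (z - 2)*(z + 2)*(z)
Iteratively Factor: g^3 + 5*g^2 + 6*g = (g + 3)*(g^2 + 2*g) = g*(g + 3)*(g + 2)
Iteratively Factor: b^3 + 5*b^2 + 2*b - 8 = (b - 1)*(b^2 + 6*b + 8) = (b - 1)*(b + 2)*(b + 4)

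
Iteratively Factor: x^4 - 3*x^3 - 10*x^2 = (x + 2)*(x^3 - 5*x^2) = (x - 5)*(x + 2)*(x^2) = x*(x - 5)*(x + 2)*(x)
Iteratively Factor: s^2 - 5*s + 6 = (s - 3)*(s - 2)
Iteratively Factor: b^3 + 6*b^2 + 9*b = (b)*(b^2 + 6*b + 9) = b*(b + 3)*(b + 3)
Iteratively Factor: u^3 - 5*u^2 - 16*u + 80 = (u - 4)*(u^2 - u - 20) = (u - 5)*(u - 4)*(u + 4)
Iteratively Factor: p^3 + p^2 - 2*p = (p - 1)*(p^2 + 2*p) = (p - 1)*(p + 2)*(p)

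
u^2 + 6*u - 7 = (u - 1)*(u + 7)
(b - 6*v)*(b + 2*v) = b^2 - 4*b*v - 12*v^2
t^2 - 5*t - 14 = (t - 7)*(t + 2)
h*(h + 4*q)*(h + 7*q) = h^3 + 11*h^2*q + 28*h*q^2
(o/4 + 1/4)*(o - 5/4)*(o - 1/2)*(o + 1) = o^4/4 + o^3/16 - 15*o^2/32 - o/8 + 5/32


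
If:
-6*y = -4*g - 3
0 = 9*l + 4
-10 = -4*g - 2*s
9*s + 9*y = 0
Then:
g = 33/8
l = -4/9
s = -13/4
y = 13/4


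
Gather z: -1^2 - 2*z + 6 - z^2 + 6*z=-z^2 + 4*z + 5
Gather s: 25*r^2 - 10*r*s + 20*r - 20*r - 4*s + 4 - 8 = 25*r^2 + s*(-10*r - 4) - 4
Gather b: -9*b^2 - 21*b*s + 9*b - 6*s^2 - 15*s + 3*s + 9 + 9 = -9*b^2 + b*(9 - 21*s) - 6*s^2 - 12*s + 18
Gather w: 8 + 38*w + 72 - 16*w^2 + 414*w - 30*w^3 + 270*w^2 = -30*w^3 + 254*w^2 + 452*w + 80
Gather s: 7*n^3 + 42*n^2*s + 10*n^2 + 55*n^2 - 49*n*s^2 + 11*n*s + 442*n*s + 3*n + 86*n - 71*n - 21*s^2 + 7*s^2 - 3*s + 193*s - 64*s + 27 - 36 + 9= 7*n^3 + 65*n^2 + 18*n + s^2*(-49*n - 14) + s*(42*n^2 + 453*n + 126)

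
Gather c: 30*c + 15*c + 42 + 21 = 45*c + 63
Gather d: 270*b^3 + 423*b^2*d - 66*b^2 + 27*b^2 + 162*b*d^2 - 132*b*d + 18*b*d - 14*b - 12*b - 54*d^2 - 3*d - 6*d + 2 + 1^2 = 270*b^3 - 39*b^2 - 26*b + d^2*(162*b - 54) + d*(423*b^2 - 114*b - 9) + 3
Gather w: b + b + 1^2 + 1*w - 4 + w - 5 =2*b + 2*w - 8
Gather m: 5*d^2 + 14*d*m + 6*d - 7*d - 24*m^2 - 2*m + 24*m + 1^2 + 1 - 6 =5*d^2 - d - 24*m^2 + m*(14*d + 22) - 4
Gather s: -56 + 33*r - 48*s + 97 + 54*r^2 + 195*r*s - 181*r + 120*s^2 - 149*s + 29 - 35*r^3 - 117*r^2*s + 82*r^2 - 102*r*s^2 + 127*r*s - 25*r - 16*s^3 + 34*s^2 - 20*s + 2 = -35*r^3 + 136*r^2 - 173*r - 16*s^3 + s^2*(154 - 102*r) + s*(-117*r^2 + 322*r - 217) + 72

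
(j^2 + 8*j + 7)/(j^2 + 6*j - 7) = (j + 1)/(j - 1)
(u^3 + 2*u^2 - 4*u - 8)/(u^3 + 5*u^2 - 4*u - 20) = (u + 2)/(u + 5)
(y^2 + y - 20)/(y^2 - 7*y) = (y^2 + y - 20)/(y*(y - 7))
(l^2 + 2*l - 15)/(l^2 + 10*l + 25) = (l - 3)/(l + 5)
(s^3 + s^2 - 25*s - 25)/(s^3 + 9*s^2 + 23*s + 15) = (s - 5)/(s + 3)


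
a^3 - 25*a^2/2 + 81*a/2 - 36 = (a - 8)*(a - 3)*(a - 3/2)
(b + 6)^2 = b^2 + 12*b + 36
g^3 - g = g*(g - 1)*(g + 1)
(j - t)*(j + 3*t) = j^2 + 2*j*t - 3*t^2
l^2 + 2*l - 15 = (l - 3)*(l + 5)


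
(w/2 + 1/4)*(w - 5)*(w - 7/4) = w^3/2 - 25*w^2/8 + 43*w/16 + 35/16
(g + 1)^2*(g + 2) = g^3 + 4*g^2 + 5*g + 2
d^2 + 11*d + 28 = (d + 4)*(d + 7)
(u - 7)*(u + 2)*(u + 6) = u^3 + u^2 - 44*u - 84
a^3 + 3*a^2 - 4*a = a*(a - 1)*(a + 4)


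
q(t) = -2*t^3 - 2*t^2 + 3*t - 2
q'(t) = -6*t^2 - 4*t + 3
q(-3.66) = 58.28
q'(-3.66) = -62.73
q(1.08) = -3.61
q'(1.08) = -8.32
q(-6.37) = 414.69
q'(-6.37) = -214.98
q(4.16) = -168.11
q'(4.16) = -117.47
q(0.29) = -1.35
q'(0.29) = 1.34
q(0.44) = -1.24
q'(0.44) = 0.08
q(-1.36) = -4.75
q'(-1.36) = -2.66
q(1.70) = -12.51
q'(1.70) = -21.14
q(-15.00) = 6253.00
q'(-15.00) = -1287.00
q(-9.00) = 1267.00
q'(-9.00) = -447.00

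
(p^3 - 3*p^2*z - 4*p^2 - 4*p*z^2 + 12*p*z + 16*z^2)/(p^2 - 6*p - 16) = (-p^3 + 3*p^2*z + 4*p^2 + 4*p*z^2 - 12*p*z - 16*z^2)/(-p^2 + 6*p + 16)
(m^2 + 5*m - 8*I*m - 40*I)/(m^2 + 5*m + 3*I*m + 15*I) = (m - 8*I)/(m + 3*I)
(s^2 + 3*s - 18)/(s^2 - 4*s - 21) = (-s^2 - 3*s + 18)/(-s^2 + 4*s + 21)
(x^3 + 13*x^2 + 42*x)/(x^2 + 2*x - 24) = x*(x + 7)/(x - 4)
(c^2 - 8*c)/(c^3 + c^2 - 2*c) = (c - 8)/(c^2 + c - 2)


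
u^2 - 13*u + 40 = (u - 8)*(u - 5)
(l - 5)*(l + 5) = l^2 - 25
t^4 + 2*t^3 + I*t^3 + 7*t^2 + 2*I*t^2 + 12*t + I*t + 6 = (t + 1)^2*(t - 2*I)*(t + 3*I)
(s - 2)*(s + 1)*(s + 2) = s^3 + s^2 - 4*s - 4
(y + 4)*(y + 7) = y^2 + 11*y + 28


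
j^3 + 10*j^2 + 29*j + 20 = (j + 1)*(j + 4)*(j + 5)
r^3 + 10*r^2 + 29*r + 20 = (r + 1)*(r + 4)*(r + 5)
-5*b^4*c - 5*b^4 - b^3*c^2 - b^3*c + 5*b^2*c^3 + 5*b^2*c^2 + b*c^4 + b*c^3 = (-b + c)*(b + c)*(5*b + c)*(b*c + b)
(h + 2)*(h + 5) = h^2 + 7*h + 10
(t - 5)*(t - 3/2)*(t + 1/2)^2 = t^4 - 11*t^3/2 + 5*t^2/4 + 47*t/8 + 15/8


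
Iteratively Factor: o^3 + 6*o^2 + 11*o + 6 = (o + 2)*(o^2 + 4*o + 3) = (o + 2)*(o + 3)*(o + 1)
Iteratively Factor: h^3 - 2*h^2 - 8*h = (h)*(h^2 - 2*h - 8) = h*(h + 2)*(h - 4)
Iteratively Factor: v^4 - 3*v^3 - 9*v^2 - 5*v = (v + 1)*(v^3 - 4*v^2 - 5*v) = v*(v + 1)*(v^2 - 4*v - 5) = v*(v - 5)*(v + 1)*(v + 1)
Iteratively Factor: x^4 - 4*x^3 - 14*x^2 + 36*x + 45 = (x - 5)*(x^3 + x^2 - 9*x - 9) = (x - 5)*(x + 3)*(x^2 - 2*x - 3) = (x - 5)*(x - 3)*(x + 3)*(x + 1)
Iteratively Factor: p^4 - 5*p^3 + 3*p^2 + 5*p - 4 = (p + 1)*(p^3 - 6*p^2 + 9*p - 4) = (p - 1)*(p + 1)*(p^2 - 5*p + 4) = (p - 1)^2*(p + 1)*(p - 4)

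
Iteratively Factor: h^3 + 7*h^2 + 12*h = (h)*(h^2 + 7*h + 12) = h*(h + 4)*(h + 3)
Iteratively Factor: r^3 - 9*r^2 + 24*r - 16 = (r - 4)*(r^2 - 5*r + 4) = (r - 4)^2*(r - 1)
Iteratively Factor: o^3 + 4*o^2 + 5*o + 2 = (o + 1)*(o^2 + 3*o + 2) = (o + 1)*(o + 2)*(o + 1)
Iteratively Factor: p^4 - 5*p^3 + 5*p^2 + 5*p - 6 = (p - 2)*(p^3 - 3*p^2 - p + 3) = (p - 2)*(p + 1)*(p^2 - 4*p + 3) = (p - 3)*(p - 2)*(p + 1)*(p - 1)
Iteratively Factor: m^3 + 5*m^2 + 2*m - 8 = (m + 2)*(m^2 + 3*m - 4) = (m + 2)*(m + 4)*(m - 1)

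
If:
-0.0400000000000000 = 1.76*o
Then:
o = -0.02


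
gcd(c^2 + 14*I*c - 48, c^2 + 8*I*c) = c + 8*I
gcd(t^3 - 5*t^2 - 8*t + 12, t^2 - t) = t - 1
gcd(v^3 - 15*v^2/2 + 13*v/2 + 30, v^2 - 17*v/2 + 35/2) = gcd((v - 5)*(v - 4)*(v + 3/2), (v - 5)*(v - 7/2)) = v - 5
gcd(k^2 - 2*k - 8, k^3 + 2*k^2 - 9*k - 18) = k + 2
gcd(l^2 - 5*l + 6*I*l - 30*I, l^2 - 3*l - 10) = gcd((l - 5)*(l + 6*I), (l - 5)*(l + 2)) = l - 5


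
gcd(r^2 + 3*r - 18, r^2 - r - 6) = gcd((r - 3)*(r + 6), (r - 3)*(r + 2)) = r - 3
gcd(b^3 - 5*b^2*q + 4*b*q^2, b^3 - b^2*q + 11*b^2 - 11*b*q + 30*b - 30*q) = -b + q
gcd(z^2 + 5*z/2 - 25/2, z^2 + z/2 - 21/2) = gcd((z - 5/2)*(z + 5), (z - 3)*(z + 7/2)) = 1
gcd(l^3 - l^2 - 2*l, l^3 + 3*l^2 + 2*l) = l^2 + l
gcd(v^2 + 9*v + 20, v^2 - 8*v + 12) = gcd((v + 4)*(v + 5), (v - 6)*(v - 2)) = 1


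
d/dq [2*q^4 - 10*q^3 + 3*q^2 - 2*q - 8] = 8*q^3 - 30*q^2 + 6*q - 2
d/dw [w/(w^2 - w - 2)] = (w^2 - w*(2*w - 1) - w - 2)/(-w^2 + w + 2)^2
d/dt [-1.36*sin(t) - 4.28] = -1.36*cos(t)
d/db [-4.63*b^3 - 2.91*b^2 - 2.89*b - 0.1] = -13.89*b^2 - 5.82*b - 2.89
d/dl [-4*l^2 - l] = -8*l - 1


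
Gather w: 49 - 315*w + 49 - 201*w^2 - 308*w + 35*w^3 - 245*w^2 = 35*w^3 - 446*w^2 - 623*w + 98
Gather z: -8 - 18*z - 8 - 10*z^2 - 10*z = -10*z^2 - 28*z - 16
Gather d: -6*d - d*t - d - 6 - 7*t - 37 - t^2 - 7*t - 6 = d*(-t - 7) - t^2 - 14*t - 49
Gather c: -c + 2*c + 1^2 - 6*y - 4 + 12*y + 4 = c + 6*y + 1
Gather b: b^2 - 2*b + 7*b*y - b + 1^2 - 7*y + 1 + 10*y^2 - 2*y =b^2 + b*(7*y - 3) + 10*y^2 - 9*y + 2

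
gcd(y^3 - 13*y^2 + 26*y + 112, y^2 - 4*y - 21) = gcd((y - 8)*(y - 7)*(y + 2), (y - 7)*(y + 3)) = y - 7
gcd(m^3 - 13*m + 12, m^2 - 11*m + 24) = m - 3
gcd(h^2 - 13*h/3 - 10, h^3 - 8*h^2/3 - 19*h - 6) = h - 6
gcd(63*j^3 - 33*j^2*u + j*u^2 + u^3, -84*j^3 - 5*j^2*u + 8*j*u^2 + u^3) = -21*j^2 + 4*j*u + u^2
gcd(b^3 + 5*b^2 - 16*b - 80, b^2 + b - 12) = b + 4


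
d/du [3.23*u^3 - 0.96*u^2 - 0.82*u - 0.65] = 9.69*u^2 - 1.92*u - 0.82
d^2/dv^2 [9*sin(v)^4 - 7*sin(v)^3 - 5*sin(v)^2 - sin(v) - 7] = -144*sin(v)^4 + 63*sin(v)^3 + 128*sin(v)^2 - 41*sin(v) - 10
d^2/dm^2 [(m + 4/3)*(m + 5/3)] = 2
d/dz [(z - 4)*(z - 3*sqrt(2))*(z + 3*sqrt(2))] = 3*z^2 - 8*z - 18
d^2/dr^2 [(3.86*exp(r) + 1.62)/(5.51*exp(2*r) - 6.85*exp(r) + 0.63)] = (117.189986*exp(4*r) + 342.423358*exp(3*r) - 263.828718*exp(2*r) + 70.178256*exp(r) + 8.523144)*exp(r)/(167.284151*exp(6*r) - 623.900055*exp(5*r) + 833.009514*exp(4*r) - 464.089555*exp(3*r) + 95.244282*exp(2*r) - 8.156295*exp(r) + 0.250047)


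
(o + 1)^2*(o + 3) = o^3 + 5*o^2 + 7*o + 3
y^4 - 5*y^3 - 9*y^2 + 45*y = y*(y - 5)*(y - 3)*(y + 3)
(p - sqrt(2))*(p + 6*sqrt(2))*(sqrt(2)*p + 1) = sqrt(2)*p^3 + 11*p^2 - 7*sqrt(2)*p - 12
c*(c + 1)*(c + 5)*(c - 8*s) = c^4 - 8*c^3*s + 6*c^3 - 48*c^2*s + 5*c^2 - 40*c*s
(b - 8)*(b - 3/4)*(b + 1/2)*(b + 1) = b^4 - 29*b^3/4 - 53*b^2/8 + 37*b/8 + 3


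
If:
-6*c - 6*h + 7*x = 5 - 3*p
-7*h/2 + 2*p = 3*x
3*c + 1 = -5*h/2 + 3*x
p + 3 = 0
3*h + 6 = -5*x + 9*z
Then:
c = 413/39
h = -84/13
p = -3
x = 72/13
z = 62/39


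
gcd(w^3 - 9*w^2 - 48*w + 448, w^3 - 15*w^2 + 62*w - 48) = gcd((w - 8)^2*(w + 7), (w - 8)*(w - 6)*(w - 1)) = w - 8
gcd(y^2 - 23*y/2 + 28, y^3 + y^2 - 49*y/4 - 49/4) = y - 7/2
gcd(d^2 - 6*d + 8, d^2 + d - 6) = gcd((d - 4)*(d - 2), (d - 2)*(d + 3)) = d - 2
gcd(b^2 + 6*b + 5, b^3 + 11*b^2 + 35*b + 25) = b^2 + 6*b + 5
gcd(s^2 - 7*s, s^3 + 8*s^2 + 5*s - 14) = 1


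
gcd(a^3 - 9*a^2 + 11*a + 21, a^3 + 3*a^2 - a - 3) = a + 1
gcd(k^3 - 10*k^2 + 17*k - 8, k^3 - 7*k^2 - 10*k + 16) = k^2 - 9*k + 8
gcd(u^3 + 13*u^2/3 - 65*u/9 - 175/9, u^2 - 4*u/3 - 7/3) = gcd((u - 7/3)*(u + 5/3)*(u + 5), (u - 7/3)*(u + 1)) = u - 7/3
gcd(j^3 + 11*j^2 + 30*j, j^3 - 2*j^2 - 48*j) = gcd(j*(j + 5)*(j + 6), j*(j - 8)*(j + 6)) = j^2 + 6*j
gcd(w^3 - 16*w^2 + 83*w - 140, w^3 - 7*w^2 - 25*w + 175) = w^2 - 12*w + 35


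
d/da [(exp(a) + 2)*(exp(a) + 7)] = (2*exp(a) + 9)*exp(a)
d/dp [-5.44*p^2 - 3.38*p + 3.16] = -10.88*p - 3.38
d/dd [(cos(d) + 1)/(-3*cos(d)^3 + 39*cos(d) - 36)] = (-3*cos(d) - 3*cos(2*d) - cos(3*d) + 47)*sin(d)/(6*(cos(d)^3 - 13*cos(d) + 12)^2)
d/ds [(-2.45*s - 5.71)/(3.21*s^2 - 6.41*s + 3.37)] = (7.8645*s^2 + 36.6582*s - 44.8576)/(10.3041*s^4 - 41.1522*s^3 + 62.7235*s^2 - 43.2034*s + 11.3569)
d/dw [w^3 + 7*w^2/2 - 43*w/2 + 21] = 3*w^2 + 7*w - 43/2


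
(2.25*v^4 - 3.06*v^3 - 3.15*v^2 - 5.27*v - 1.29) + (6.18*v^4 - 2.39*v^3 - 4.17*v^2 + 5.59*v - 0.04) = 8.43*v^4 - 5.45*v^3 - 7.32*v^2 + 0.32*v - 1.33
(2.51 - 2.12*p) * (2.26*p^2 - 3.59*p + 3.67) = -4.7912*p^3 + 13.2834*p^2 - 16.7913*p + 9.2117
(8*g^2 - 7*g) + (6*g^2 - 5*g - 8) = 14*g^2 - 12*g - 8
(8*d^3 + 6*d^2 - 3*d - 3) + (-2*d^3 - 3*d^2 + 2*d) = 6*d^3 + 3*d^2 - d - 3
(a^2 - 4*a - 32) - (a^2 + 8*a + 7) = -12*a - 39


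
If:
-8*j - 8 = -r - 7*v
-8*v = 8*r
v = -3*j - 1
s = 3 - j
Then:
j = -7/13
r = -8/13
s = 46/13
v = 8/13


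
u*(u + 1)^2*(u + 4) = u^4 + 6*u^3 + 9*u^2 + 4*u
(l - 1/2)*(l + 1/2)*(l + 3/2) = l^3 + 3*l^2/2 - l/4 - 3/8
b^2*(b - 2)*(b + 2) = b^4 - 4*b^2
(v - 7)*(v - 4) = v^2 - 11*v + 28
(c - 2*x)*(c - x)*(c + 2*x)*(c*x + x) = c^4*x - c^3*x^2 + c^3*x - 4*c^2*x^3 - c^2*x^2 + 4*c*x^4 - 4*c*x^3 + 4*x^4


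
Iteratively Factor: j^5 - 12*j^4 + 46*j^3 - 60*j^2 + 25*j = (j - 5)*(j^4 - 7*j^3 + 11*j^2 - 5*j) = j*(j - 5)*(j^3 - 7*j^2 + 11*j - 5) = j*(j - 5)*(j - 1)*(j^2 - 6*j + 5) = j*(j - 5)^2*(j - 1)*(j - 1)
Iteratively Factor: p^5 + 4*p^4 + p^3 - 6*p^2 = (p + 3)*(p^4 + p^3 - 2*p^2) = p*(p + 3)*(p^3 + p^2 - 2*p) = p*(p + 2)*(p + 3)*(p^2 - p) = p*(p - 1)*(p + 2)*(p + 3)*(p)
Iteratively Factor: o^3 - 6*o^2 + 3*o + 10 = (o - 2)*(o^2 - 4*o - 5) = (o - 5)*(o - 2)*(o + 1)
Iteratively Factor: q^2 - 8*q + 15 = (q - 3)*(q - 5)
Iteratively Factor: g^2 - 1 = (g - 1)*(g + 1)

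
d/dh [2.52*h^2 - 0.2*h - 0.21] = 5.04*h - 0.2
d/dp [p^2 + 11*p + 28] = 2*p + 11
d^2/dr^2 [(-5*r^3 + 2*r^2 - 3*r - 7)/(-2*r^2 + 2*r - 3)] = 2*(-6*r^3 + 30*r^2 - 3*r - 14)/(8*r^6 - 24*r^5 + 60*r^4 - 80*r^3 + 90*r^2 - 54*r + 27)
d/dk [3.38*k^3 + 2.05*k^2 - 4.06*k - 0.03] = 10.14*k^2 + 4.1*k - 4.06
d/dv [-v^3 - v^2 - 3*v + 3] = -3*v^2 - 2*v - 3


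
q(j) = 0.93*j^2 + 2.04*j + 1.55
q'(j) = 1.86*j + 2.04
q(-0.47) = 0.80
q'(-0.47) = 1.17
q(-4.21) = 9.45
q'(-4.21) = -5.79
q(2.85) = 14.92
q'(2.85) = 7.34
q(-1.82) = 0.92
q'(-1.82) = -1.35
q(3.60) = 20.95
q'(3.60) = 8.74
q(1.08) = 4.84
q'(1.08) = 4.05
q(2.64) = 13.42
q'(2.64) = 6.95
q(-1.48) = 0.57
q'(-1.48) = -0.71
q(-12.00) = 110.99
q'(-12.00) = -20.28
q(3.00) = 16.04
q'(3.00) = 7.62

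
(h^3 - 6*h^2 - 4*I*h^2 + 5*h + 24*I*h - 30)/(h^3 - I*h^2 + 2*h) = (h^2 - h*(6 + 5*I) + 30*I)/(h*(h - 2*I))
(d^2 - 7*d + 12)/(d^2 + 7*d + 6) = (d^2 - 7*d + 12)/(d^2 + 7*d + 6)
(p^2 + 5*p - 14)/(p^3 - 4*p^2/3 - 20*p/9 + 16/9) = 9*(p + 7)/(9*p^2 + 6*p - 8)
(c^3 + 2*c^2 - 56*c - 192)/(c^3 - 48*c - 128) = (c + 6)/(c + 4)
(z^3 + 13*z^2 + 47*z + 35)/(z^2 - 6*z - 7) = (z^2 + 12*z + 35)/(z - 7)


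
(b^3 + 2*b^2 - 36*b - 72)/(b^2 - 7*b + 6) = (b^2 + 8*b + 12)/(b - 1)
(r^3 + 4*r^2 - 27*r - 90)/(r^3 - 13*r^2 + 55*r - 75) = (r^2 + 9*r + 18)/(r^2 - 8*r + 15)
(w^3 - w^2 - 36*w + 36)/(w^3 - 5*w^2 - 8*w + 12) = (w + 6)/(w + 2)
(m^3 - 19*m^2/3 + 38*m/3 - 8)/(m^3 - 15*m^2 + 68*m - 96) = (3*m^2 - 10*m + 8)/(3*(m^2 - 12*m + 32))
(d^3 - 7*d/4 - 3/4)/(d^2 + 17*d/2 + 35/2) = (4*d^3 - 7*d - 3)/(2*(2*d^2 + 17*d + 35))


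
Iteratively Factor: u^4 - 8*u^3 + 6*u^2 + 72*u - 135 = (u - 5)*(u^3 - 3*u^2 - 9*u + 27) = (u - 5)*(u - 3)*(u^2 - 9) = (u - 5)*(u - 3)*(u + 3)*(u - 3)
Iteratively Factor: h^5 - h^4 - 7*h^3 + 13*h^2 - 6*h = (h + 3)*(h^4 - 4*h^3 + 5*h^2 - 2*h) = (h - 1)*(h + 3)*(h^3 - 3*h^2 + 2*h) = h*(h - 1)*(h + 3)*(h^2 - 3*h + 2) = h*(h - 1)^2*(h + 3)*(h - 2)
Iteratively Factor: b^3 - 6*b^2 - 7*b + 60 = (b + 3)*(b^2 - 9*b + 20) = (b - 5)*(b + 3)*(b - 4)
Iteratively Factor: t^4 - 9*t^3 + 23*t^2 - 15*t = (t)*(t^3 - 9*t^2 + 23*t - 15) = t*(t - 5)*(t^2 - 4*t + 3) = t*(t - 5)*(t - 3)*(t - 1)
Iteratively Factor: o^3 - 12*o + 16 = (o - 2)*(o^2 + 2*o - 8) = (o - 2)^2*(o + 4)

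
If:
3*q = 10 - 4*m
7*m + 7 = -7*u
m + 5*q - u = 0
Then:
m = 53/14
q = -12/7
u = -67/14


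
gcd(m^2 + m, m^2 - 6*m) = m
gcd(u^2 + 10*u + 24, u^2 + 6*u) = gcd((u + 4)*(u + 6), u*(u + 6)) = u + 6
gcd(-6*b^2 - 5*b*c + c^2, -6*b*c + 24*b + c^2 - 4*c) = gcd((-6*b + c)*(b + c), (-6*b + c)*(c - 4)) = 6*b - c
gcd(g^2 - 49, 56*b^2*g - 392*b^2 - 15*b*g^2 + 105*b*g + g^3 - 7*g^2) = g - 7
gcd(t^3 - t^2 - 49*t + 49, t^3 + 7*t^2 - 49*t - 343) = t^2 - 49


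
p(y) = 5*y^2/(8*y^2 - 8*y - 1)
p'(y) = 5*y^2*(8 - 16*y)/(8*y^2 - 8*y - 1)^2 + 10*y/(8*y^2 - 8*y - 1)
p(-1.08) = 0.34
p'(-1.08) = -0.12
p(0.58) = -0.57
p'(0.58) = -2.21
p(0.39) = -0.26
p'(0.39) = -1.18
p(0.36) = -0.23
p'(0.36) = -1.09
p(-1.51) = 0.39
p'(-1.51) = -0.09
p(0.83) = -1.62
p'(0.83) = -7.91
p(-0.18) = 0.23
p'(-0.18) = 1.03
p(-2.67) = 0.46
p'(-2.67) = -0.04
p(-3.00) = 0.47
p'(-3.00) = -0.04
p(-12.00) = 0.58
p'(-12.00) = 0.00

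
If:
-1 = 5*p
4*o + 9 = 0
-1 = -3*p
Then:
No Solution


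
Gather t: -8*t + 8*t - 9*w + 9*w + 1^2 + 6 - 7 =0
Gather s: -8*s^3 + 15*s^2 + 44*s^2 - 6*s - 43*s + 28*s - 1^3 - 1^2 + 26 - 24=-8*s^3 + 59*s^2 - 21*s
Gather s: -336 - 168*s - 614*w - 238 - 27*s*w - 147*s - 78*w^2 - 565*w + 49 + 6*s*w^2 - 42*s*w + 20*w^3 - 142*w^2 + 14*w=s*(6*w^2 - 69*w - 315) + 20*w^3 - 220*w^2 - 1165*w - 525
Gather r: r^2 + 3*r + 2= r^2 + 3*r + 2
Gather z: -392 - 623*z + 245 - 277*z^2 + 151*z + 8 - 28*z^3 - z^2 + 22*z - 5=-28*z^3 - 278*z^2 - 450*z - 144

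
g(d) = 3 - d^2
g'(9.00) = -18.00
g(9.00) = -78.00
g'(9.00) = -18.00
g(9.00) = -78.00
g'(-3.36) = 6.72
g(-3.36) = -8.29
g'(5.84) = -11.68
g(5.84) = -31.11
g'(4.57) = -9.14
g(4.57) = -17.88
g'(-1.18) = 2.36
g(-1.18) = 1.61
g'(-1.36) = 2.72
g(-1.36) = 1.15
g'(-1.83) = 3.66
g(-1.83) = -0.35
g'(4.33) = -8.66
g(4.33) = -15.75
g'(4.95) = -9.90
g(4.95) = -21.50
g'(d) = -2*d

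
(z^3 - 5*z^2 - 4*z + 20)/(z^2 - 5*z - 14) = (z^2 - 7*z + 10)/(z - 7)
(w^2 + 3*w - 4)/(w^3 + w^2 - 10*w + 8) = 1/(w - 2)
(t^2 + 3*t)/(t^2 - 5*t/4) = 4*(t + 3)/(4*t - 5)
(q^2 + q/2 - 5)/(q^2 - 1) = (q^2 + q/2 - 5)/(q^2 - 1)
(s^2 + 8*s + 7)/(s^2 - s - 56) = (s + 1)/(s - 8)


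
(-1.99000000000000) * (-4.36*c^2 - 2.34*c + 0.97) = 8.6764*c^2 + 4.6566*c - 1.9303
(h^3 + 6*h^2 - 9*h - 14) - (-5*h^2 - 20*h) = h^3 + 11*h^2 + 11*h - 14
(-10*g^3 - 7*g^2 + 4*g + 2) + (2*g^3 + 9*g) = -8*g^3 - 7*g^2 + 13*g + 2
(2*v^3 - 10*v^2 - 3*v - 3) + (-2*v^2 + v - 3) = 2*v^3 - 12*v^2 - 2*v - 6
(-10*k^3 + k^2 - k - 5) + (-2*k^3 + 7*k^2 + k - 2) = -12*k^3 + 8*k^2 - 7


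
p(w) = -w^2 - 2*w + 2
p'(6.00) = -14.00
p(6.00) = -46.00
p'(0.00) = -2.00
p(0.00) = 2.00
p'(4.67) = -11.34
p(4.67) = -29.15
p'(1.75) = -5.50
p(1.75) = -4.56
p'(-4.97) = 7.94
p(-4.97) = -12.76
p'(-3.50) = 5.00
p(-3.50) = -3.25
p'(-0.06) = -1.88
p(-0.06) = 2.12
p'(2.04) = -6.08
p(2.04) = -6.24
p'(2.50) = -7.00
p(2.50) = -9.25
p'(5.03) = -12.06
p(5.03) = -33.36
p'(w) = -2*w - 2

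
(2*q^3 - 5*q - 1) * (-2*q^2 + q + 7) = -4*q^5 + 2*q^4 + 24*q^3 - 3*q^2 - 36*q - 7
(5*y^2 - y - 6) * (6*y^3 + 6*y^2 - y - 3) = 30*y^5 + 24*y^4 - 47*y^3 - 50*y^2 + 9*y + 18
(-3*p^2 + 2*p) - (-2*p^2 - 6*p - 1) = -p^2 + 8*p + 1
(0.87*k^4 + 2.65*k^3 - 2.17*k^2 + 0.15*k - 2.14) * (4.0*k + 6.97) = 3.48*k^5 + 16.6639*k^4 + 9.7905*k^3 - 14.5249*k^2 - 7.5145*k - 14.9158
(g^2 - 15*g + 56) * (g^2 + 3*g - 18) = g^4 - 12*g^3 - 7*g^2 + 438*g - 1008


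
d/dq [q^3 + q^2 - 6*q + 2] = 3*q^2 + 2*q - 6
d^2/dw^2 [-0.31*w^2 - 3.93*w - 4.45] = -0.620000000000000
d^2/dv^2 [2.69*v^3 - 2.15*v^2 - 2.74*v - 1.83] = 16.14*v - 4.3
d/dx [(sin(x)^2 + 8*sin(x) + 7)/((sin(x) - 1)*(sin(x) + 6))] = (-26*sin(x) + 3*cos(x)^2 - 86)*cos(x)/((sin(x) - 1)^2*(sin(x) + 6)^2)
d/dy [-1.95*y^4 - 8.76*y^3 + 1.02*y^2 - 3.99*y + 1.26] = -7.8*y^3 - 26.28*y^2 + 2.04*y - 3.99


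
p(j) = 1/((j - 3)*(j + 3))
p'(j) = -1/((j - 3)*(j + 3)^2) - 1/((j - 3)^2*(j + 3))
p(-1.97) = -0.20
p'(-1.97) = 0.15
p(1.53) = -0.15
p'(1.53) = -0.07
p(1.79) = -0.17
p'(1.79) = -0.11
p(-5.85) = 0.04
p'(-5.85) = 0.02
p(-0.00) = -0.11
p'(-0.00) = 0.00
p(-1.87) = -0.18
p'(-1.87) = 0.12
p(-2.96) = -4.19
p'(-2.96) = 104.16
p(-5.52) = 0.05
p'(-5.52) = 0.02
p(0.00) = -0.11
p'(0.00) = 0.00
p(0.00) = -0.11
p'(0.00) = 0.00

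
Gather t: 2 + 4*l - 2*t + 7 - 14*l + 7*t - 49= -10*l + 5*t - 40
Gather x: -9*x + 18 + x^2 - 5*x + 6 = x^2 - 14*x + 24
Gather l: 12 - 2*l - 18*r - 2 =-2*l - 18*r + 10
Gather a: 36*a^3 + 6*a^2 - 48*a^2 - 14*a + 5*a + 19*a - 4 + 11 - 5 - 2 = 36*a^3 - 42*a^2 + 10*a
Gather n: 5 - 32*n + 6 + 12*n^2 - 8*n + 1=12*n^2 - 40*n + 12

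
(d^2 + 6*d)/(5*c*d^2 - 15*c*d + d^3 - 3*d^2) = (d + 6)/(5*c*d - 15*c + d^2 - 3*d)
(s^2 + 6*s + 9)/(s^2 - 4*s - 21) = (s + 3)/(s - 7)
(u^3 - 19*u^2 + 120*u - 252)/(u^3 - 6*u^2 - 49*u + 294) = (u - 6)/(u + 7)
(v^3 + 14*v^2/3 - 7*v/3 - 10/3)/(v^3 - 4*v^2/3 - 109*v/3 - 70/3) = (v - 1)/(v - 7)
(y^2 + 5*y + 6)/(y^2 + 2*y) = (y + 3)/y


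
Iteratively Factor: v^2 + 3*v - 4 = (v - 1)*(v + 4)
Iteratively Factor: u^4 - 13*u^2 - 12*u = (u)*(u^3 - 13*u - 12) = u*(u + 1)*(u^2 - u - 12) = u*(u + 1)*(u + 3)*(u - 4)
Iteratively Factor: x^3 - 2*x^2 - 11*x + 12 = (x - 1)*(x^2 - x - 12) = (x - 4)*(x - 1)*(x + 3)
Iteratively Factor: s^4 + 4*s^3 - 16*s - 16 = (s + 2)*(s^3 + 2*s^2 - 4*s - 8) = (s + 2)^2*(s^2 - 4) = (s - 2)*(s + 2)^2*(s + 2)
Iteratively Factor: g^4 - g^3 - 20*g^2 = (g + 4)*(g^3 - 5*g^2) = g*(g + 4)*(g^2 - 5*g) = g^2*(g + 4)*(g - 5)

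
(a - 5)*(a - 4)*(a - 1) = a^3 - 10*a^2 + 29*a - 20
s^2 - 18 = (s - 3*sqrt(2))*(s + 3*sqrt(2))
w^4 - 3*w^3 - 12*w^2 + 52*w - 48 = (w - 3)*(w - 2)^2*(w + 4)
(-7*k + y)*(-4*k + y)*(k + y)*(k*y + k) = 28*k^4*y + 28*k^4 + 17*k^3*y^2 + 17*k^3*y - 10*k^2*y^3 - 10*k^2*y^2 + k*y^4 + k*y^3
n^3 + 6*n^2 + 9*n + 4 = (n + 1)^2*(n + 4)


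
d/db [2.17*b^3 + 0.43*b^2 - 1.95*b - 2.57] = 6.51*b^2 + 0.86*b - 1.95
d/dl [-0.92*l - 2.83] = -0.920000000000000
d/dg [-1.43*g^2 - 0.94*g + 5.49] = -2.86*g - 0.94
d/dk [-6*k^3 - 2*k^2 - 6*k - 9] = -18*k^2 - 4*k - 6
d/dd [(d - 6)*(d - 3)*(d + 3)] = 3*d^2 - 12*d - 9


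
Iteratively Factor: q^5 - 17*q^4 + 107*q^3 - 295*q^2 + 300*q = (q - 3)*(q^4 - 14*q^3 + 65*q^2 - 100*q) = (q - 5)*(q - 3)*(q^3 - 9*q^2 + 20*q) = q*(q - 5)*(q - 3)*(q^2 - 9*q + 20) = q*(q - 5)*(q - 4)*(q - 3)*(q - 5)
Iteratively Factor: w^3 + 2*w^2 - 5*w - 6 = (w - 2)*(w^2 + 4*w + 3) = (w - 2)*(w + 1)*(w + 3)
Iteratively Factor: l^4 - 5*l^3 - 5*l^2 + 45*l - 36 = (l - 1)*(l^3 - 4*l^2 - 9*l + 36) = (l - 4)*(l - 1)*(l^2 - 9) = (l - 4)*(l - 1)*(l + 3)*(l - 3)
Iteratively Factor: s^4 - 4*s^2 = (s + 2)*(s^3 - 2*s^2) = s*(s + 2)*(s^2 - 2*s) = s*(s - 2)*(s + 2)*(s)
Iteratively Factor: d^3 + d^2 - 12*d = (d - 3)*(d^2 + 4*d) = (d - 3)*(d + 4)*(d)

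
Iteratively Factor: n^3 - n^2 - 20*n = (n + 4)*(n^2 - 5*n) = n*(n + 4)*(n - 5)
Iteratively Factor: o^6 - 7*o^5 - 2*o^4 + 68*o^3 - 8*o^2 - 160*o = (o - 5)*(o^5 - 2*o^4 - 12*o^3 + 8*o^2 + 32*o) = (o - 5)*(o - 4)*(o^4 + 2*o^3 - 4*o^2 - 8*o) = (o - 5)*(o - 4)*(o - 2)*(o^3 + 4*o^2 + 4*o) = (o - 5)*(o - 4)*(o - 2)*(o + 2)*(o^2 + 2*o) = (o - 5)*(o - 4)*(o - 2)*(o + 2)^2*(o)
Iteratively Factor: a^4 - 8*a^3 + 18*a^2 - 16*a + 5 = (a - 1)*(a^3 - 7*a^2 + 11*a - 5) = (a - 5)*(a - 1)*(a^2 - 2*a + 1) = (a - 5)*(a - 1)^2*(a - 1)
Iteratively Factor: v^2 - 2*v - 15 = (v - 5)*(v + 3)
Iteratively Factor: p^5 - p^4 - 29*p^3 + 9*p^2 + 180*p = (p - 3)*(p^4 + 2*p^3 - 23*p^2 - 60*p) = (p - 3)*(p + 3)*(p^3 - p^2 - 20*p) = (p - 3)*(p + 3)*(p + 4)*(p^2 - 5*p) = p*(p - 3)*(p + 3)*(p + 4)*(p - 5)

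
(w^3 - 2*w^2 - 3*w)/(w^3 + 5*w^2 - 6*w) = (w^2 - 2*w - 3)/(w^2 + 5*w - 6)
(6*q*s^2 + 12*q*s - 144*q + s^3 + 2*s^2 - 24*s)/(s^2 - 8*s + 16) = (6*q*s + 36*q + s^2 + 6*s)/(s - 4)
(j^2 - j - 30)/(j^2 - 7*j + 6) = (j + 5)/(j - 1)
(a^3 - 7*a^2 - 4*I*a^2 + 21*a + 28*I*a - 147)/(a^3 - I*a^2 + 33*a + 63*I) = (a - 7)/(a + 3*I)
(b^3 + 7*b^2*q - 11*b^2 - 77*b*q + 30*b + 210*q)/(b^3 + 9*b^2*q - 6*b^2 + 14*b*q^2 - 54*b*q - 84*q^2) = (b - 5)/(b + 2*q)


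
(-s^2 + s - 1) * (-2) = 2*s^2 - 2*s + 2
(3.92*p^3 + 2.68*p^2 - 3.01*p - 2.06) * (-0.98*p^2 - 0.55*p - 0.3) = -3.8416*p^5 - 4.7824*p^4 + 0.2998*p^3 + 2.8703*p^2 + 2.036*p + 0.618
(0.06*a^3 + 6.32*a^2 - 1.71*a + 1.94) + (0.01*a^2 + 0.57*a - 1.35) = 0.06*a^3 + 6.33*a^2 - 1.14*a + 0.59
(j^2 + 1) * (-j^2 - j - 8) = -j^4 - j^3 - 9*j^2 - j - 8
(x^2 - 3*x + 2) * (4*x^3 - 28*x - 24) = 4*x^5 - 12*x^4 - 20*x^3 + 60*x^2 + 16*x - 48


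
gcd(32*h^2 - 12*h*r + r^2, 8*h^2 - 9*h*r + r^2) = -8*h + r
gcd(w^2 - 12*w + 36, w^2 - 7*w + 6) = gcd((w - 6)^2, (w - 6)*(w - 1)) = w - 6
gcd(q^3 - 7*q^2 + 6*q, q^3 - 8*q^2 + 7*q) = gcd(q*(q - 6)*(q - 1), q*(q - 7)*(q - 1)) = q^2 - q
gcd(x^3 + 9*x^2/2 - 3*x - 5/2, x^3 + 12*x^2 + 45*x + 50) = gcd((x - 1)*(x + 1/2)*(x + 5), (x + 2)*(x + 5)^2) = x + 5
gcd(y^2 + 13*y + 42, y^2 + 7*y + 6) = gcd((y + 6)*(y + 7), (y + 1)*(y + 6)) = y + 6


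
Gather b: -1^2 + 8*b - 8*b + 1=0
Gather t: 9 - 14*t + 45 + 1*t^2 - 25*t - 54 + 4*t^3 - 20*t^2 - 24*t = 4*t^3 - 19*t^2 - 63*t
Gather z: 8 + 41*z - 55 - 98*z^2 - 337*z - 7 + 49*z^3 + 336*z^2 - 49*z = 49*z^3 + 238*z^2 - 345*z - 54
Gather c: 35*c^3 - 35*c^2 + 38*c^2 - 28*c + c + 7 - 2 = 35*c^3 + 3*c^2 - 27*c + 5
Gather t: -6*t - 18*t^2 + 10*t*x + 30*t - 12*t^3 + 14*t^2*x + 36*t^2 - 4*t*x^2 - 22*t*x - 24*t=-12*t^3 + t^2*(14*x + 18) + t*(-4*x^2 - 12*x)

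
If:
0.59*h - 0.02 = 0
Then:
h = 0.03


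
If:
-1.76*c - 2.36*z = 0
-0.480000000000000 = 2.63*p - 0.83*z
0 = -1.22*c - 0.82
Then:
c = -0.67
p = -0.02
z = 0.50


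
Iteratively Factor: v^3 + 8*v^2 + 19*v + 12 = (v + 3)*(v^2 + 5*v + 4) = (v + 1)*(v + 3)*(v + 4)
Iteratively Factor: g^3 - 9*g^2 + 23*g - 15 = (g - 5)*(g^2 - 4*g + 3) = (g - 5)*(g - 1)*(g - 3)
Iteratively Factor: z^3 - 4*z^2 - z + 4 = (z - 4)*(z^2 - 1) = (z - 4)*(z - 1)*(z + 1)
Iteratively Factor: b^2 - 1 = (b + 1)*(b - 1)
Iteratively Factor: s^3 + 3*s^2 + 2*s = (s + 2)*(s^2 + s) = s*(s + 2)*(s + 1)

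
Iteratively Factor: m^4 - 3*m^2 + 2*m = (m - 1)*(m^3 + m^2 - 2*m) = m*(m - 1)*(m^2 + m - 2) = m*(m - 1)*(m + 2)*(m - 1)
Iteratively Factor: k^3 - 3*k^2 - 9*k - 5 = (k + 1)*(k^2 - 4*k - 5) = (k - 5)*(k + 1)*(k + 1)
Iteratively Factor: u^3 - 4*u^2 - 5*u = (u)*(u^2 - 4*u - 5) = u*(u - 5)*(u + 1)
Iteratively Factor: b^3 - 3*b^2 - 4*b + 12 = (b + 2)*(b^2 - 5*b + 6) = (b - 2)*(b + 2)*(b - 3)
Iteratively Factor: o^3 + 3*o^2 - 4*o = (o - 1)*(o^2 + 4*o) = (o - 1)*(o + 4)*(o)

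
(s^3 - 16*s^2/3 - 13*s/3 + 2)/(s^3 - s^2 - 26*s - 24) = (s - 1/3)/(s + 4)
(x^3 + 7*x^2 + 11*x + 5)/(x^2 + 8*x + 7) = (x^2 + 6*x + 5)/(x + 7)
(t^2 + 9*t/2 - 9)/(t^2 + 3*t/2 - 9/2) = (t + 6)/(t + 3)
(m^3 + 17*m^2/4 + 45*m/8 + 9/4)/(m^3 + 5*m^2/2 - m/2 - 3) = (m + 3/4)/(m - 1)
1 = 1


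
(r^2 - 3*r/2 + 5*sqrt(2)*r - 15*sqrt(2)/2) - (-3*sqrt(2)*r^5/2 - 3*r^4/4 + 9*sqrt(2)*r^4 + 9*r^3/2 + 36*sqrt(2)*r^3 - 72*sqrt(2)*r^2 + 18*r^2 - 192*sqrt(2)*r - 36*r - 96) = 3*sqrt(2)*r^5/2 - 9*sqrt(2)*r^4 + 3*r^4/4 - 36*sqrt(2)*r^3 - 9*r^3/2 - 17*r^2 + 72*sqrt(2)*r^2 + 69*r/2 + 197*sqrt(2)*r - 15*sqrt(2)/2 + 96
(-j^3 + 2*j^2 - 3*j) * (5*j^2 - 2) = -5*j^5 + 10*j^4 - 13*j^3 - 4*j^2 + 6*j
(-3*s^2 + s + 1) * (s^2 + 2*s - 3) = -3*s^4 - 5*s^3 + 12*s^2 - s - 3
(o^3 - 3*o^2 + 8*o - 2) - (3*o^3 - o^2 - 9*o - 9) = -2*o^3 - 2*o^2 + 17*o + 7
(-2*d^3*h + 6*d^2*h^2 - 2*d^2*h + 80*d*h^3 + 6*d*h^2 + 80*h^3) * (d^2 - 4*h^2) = -2*d^5*h + 6*d^4*h^2 - 2*d^4*h + 88*d^3*h^3 + 6*d^3*h^2 - 24*d^2*h^4 + 88*d^2*h^3 - 320*d*h^5 - 24*d*h^4 - 320*h^5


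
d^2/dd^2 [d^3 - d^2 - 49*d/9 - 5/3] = 6*d - 2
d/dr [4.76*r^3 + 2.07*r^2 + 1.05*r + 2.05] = 14.28*r^2 + 4.14*r + 1.05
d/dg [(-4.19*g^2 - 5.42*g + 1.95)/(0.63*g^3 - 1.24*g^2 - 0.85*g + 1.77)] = (2.6397*g^4 + 6.8292*g^3 - 6.8448*g^2 - 9.9966*g - 7.9359)/(0.3969*g^6 - 1.5624*g^5 + 0.4666*g^4 + 4.3382*g^3 - 3.6671*g^2 - 3.009*g + 3.1329)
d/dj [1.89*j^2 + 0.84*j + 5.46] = 3.78*j + 0.84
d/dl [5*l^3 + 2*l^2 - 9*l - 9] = 15*l^2 + 4*l - 9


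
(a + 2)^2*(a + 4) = a^3 + 8*a^2 + 20*a + 16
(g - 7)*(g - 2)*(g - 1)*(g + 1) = g^4 - 9*g^3 + 13*g^2 + 9*g - 14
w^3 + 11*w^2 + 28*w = w*(w + 4)*(w + 7)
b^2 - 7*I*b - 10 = (b - 5*I)*(b - 2*I)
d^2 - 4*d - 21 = (d - 7)*(d + 3)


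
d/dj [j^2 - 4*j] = 2*j - 4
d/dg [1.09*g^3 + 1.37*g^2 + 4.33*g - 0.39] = 3.27*g^2 + 2.74*g + 4.33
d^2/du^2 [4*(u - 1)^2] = 8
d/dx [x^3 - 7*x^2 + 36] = x*(3*x - 14)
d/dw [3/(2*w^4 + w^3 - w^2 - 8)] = 3*w*(-8*w^2 - 3*w + 2)/(2*w^4 + w^3 - w^2 - 8)^2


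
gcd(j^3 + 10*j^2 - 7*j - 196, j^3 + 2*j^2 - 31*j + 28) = j^2 + 3*j - 28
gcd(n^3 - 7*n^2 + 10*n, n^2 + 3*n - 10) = n - 2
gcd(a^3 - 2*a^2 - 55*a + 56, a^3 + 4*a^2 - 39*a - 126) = a + 7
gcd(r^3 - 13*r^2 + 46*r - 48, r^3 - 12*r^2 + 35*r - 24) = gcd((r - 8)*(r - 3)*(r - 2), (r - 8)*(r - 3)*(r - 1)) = r^2 - 11*r + 24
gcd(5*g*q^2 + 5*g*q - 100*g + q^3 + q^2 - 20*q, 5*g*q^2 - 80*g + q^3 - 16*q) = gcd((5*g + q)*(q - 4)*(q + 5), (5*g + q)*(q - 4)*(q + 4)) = 5*g*q - 20*g + q^2 - 4*q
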